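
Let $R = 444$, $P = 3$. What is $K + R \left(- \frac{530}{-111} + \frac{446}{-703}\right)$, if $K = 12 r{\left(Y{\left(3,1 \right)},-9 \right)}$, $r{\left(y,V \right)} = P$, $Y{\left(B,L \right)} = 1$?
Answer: $\frac{35612}{19} \approx 1874.3$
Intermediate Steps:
$r{\left(y,V \right)} = 3$
$K = 36$ ($K = 12 \cdot 3 = 36$)
$K + R \left(- \frac{530}{-111} + \frac{446}{-703}\right) = 36 + 444 \left(- \frac{530}{-111} + \frac{446}{-703}\right) = 36 + 444 \left(\left(-530\right) \left(- \frac{1}{111}\right) + 446 \left(- \frac{1}{703}\right)\right) = 36 + 444 \left(\frac{530}{111} - \frac{446}{703}\right) = 36 + 444 \cdot \frac{236}{57} = 36 + \frac{34928}{19} = \frac{35612}{19}$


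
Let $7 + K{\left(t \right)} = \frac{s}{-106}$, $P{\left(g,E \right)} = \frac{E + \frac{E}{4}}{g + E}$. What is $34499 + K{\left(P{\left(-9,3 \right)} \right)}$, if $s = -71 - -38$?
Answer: $\frac{3656185}{106} \approx 34492.0$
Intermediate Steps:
$s = -33$ ($s = -71 + 38 = -33$)
$P{\left(g,E \right)} = \frac{5 E}{4 \left(E + g\right)}$ ($P{\left(g,E \right)} = \frac{E + E \frac{1}{4}}{E + g} = \frac{E + \frac{E}{4}}{E + g} = \frac{\frac{5}{4} E}{E + g} = \frac{5 E}{4 \left(E + g\right)}$)
$K{\left(t \right)} = - \frac{709}{106}$ ($K{\left(t \right)} = -7 - \frac{33}{-106} = -7 - - \frac{33}{106} = -7 + \frac{33}{106} = - \frac{709}{106}$)
$34499 + K{\left(P{\left(-9,3 \right)} \right)} = 34499 - \frac{709}{106} = \frac{3656185}{106}$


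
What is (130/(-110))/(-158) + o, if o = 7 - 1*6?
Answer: 1751/1738 ≈ 1.0075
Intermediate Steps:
o = 1 (o = 7 - 6 = 1)
(130/(-110))/(-158) + o = (130/(-110))/(-158) + 1 = -65*(-1)/(79*110) + 1 = -1/158*(-13/11) + 1 = 13/1738 + 1 = 1751/1738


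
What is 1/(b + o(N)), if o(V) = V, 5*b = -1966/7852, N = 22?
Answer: 19630/430877 ≈ 0.045558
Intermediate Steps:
b = -983/19630 (b = (-1966/7852)/5 = (-1966*1/7852)/5 = (1/5)*(-983/3926) = -983/19630 ≈ -0.050076)
1/(b + o(N)) = 1/(-983/19630 + 22) = 1/(430877/19630) = 19630/430877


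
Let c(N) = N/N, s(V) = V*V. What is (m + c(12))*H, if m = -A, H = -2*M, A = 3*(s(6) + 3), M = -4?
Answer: -928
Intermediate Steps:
s(V) = V**2
A = 117 (A = 3*(6**2 + 3) = 3*(36 + 3) = 3*39 = 117)
H = 8 (H = -2*(-4) = 8)
c(N) = 1
m = -117 (m = -1*117 = -117)
(m + c(12))*H = (-117 + 1)*8 = -116*8 = -928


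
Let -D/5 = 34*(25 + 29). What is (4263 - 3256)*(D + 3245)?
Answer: -5976545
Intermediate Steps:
D = -9180 (D = -170*(25 + 29) = -170*54 = -5*1836 = -9180)
(4263 - 3256)*(D + 3245) = (4263 - 3256)*(-9180 + 3245) = 1007*(-5935) = -5976545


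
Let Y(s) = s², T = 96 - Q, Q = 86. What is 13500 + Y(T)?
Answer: 13600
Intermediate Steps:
T = 10 (T = 96 - 1*86 = 96 - 86 = 10)
13500 + Y(T) = 13500 + 10² = 13500 + 100 = 13600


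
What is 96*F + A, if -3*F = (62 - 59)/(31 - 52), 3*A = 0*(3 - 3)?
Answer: 32/7 ≈ 4.5714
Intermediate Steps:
A = 0 (A = (0*(3 - 3))/3 = (0*0)/3 = (1/3)*0 = 0)
F = 1/21 (F = -(62 - 59)/(3*(31 - 52)) = -1/(-21) = -(-1)/21 = -1/3*(-1/7) = 1/21 ≈ 0.047619)
96*F + A = 96*(1/21) + 0 = 32/7 + 0 = 32/7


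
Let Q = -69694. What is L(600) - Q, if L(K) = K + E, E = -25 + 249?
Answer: 70518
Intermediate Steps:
E = 224
L(K) = 224 + K (L(K) = K + 224 = 224 + K)
L(600) - Q = (224 + 600) - 1*(-69694) = 824 + 69694 = 70518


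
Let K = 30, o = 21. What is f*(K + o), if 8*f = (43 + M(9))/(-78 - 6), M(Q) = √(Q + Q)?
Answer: -731/224 - 51*√2/224 ≈ -3.5854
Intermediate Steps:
M(Q) = √2*√Q (M(Q) = √(2*Q) = √2*√Q)
f = -43/672 - √2/224 (f = ((43 + √2*√9)/(-78 - 6))/8 = ((43 + √2*3)/(-84))/8 = ((43 + 3*√2)*(-1/84))/8 = (-43/84 - √2/28)/8 = -43/672 - √2/224 ≈ -0.070302)
f*(K + o) = (-43/672 - √2/224)*(30 + 21) = (-43/672 - √2/224)*51 = -731/224 - 51*√2/224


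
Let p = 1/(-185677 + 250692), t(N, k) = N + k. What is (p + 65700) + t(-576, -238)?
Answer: 4218563291/65015 ≈ 64886.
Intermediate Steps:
p = 1/65015 ≈ 1.5381e-5
(p + 65700) + t(-576, -238) = (1/65015 + 65700) + (-576 - 238) = 4271485501/65015 - 814 = 4218563291/65015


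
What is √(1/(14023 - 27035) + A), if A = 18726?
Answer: √792634798883/6506 ≈ 136.84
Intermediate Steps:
√(1/(14023 - 27035) + A) = √(1/(14023 - 27035) + 18726) = √(1/(-13012) + 18726) = √(-1/13012 + 18726) = √(243662711/13012) = √792634798883/6506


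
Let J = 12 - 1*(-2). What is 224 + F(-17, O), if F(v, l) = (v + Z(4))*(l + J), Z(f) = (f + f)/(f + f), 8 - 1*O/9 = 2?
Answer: -864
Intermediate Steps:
J = 14 (J = 12 + 2 = 14)
O = 54 (O = 72 - 9*2 = 72 - 18 = 54)
Z(f) = 1 (Z(f) = (2*f)/((2*f)) = (2*f)*(1/(2*f)) = 1)
F(v, l) = (1 + v)*(14 + l) (F(v, l) = (v + 1)*(l + 14) = (1 + v)*(14 + l))
224 + F(-17, O) = 224 + (14 + 54 + 14*(-17) + 54*(-17)) = 224 + (14 + 54 - 238 - 918) = 224 - 1088 = -864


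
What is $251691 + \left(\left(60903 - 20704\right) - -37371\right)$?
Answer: $329261$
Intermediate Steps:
$251691 + \left(\left(60903 - 20704\right) - -37371\right) = 251691 + \left(\left(60903 - 20704\right) + 37371\right) = 251691 + \left(40199 + 37371\right) = 251691 + 77570 = 329261$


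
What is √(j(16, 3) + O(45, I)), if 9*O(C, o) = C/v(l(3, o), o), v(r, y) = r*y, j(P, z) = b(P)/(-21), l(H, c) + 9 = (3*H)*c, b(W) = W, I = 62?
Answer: I*√4805057474/79422 ≈ 0.87279*I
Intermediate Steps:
l(H, c) = -9 + 3*H*c (l(H, c) = -9 + (3*H)*c = -9 + 3*H*c)
j(P, z) = -P/21 (j(P, z) = P/(-21) = P*(-1/21) = -P/21)
O(C, o) = C/(9*o*(-9 + 9*o)) (O(C, o) = (C/(((-9 + 3*3*o)*o)))/9 = (C/(((-9 + 9*o)*o)))/9 = (C/((o*(-9 + 9*o))))/9 = (C*(1/(o*(-9 + 9*o))))/9 = (C/(o*(-9 + 9*o)))/9 = C/(9*o*(-9 + 9*o)))
√(j(16, 3) + O(45, I)) = √(-1/21*16 + (1/81)*45/(62*(-1 + 62))) = √(-16/21 + (1/81)*45*(1/62)/61) = √(-16/21 + (1/81)*45*(1/62)*(1/61)) = √(-16/21 + 5/34038) = √(-181501/238266) = I*√4805057474/79422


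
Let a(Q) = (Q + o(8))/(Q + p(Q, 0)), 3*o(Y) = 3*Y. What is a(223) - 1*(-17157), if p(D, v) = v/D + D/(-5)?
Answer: 15305199/892 ≈ 17158.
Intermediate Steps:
o(Y) = Y (o(Y) = (3*Y)/3 = Y)
p(D, v) = -D/5 + v/D (p(D, v) = v/D + D*(-1/5) = v/D - D/5 = -D/5 + v/D)
a(Q) = 5*(8 + Q)/(4*Q) (a(Q) = (Q + 8)/(Q + (-Q/5 + 0/Q)) = (8 + Q)/(Q + (-Q/5 + 0)) = (8 + Q)/(Q - Q/5) = (8 + Q)/((4*Q/5)) = (8 + Q)*(5/(4*Q)) = 5*(8 + Q)/(4*Q))
a(223) - 1*(-17157) = (5/4 + 10/223) - 1*(-17157) = (5/4 + 10*(1/223)) + 17157 = (5/4 + 10/223) + 17157 = 1155/892 + 17157 = 15305199/892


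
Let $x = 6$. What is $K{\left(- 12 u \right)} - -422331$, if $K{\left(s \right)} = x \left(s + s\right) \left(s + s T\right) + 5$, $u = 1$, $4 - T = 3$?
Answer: $425792$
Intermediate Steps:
$T = 1$ ($T = 4 - 3 = 1$)
$K{\left(s \right)} = 5 + 24 s^{2}$ ($K{\left(s \right)} = 6 \left(s + s\right) \left(s + s 1\right) + 5 = 6 \cdot 2 s \left(s + s\right) + 5 = 12 s 2 s + 5 = 24 s^{2} + 5 = 5 + 24 s^{2}$)
$K{\left(- 12 u \right)} - -422331 = \left(5 + 24 \left(\left(-12\right) 1\right)^{2}\right) - -422331 = \left(5 + 24 \left(-12\right)^{2}\right) + 422331 = \left(5 + 24 \cdot 144\right) + 422331 = \left(5 + 3456\right) + 422331 = 3461 + 422331 = 425792$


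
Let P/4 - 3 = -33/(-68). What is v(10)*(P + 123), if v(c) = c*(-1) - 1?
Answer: -25608/17 ≈ -1506.4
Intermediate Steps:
P = 237/17 (P = 12 + 4*(-33/(-68)) = 12 + 4*(-33*(-1/68)) = 12 + 4*(33/68) = 12 + 33/17 = 237/17 ≈ 13.941)
v(c) = -1 - c (v(c) = -c - 1 = -1 - c)
v(10)*(P + 123) = (-1 - 1*10)*(237/17 + 123) = (-1 - 10)*(2328/17) = -11*2328/17 = -25608/17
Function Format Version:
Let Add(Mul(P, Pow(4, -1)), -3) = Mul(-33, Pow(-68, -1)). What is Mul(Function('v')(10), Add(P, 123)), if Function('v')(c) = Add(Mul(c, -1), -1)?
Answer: Rational(-25608, 17) ≈ -1506.4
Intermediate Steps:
P = Rational(237, 17) (P = Add(12, Mul(4, Mul(-33, Pow(-68, -1)))) = Add(12, Mul(4, Mul(-33, Rational(-1, 68)))) = Add(12, Mul(4, Rational(33, 68))) = Add(12, Rational(33, 17)) = Rational(237, 17) ≈ 13.941)
Function('v')(c) = Add(-1, Mul(-1, c)) (Function('v')(c) = Add(Mul(-1, c), -1) = Add(-1, Mul(-1, c)))
Mul(Function('v')(10), Add(P, 123)) = Mul(Add(-1, Mul(-1, 10)), Add(Rational(237, 17), 123)) = Mul(Add(-1, -10), Rational(2328, 17)) = Mul(-11, Rational(2328, 17)) = Rational(-25608, 17)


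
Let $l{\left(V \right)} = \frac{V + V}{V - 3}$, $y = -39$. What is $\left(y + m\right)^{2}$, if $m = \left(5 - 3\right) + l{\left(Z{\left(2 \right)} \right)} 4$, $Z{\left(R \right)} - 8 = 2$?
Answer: $\frac{32041}{49} \approx 653.9$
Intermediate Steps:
$Z{\left(R \right)} = 10$ ($Z{\left(R \right)} = 8 + 2 = 10$)
$l{\left(V \right)} = \frac{2 V}{-3 + V}$
$m = \frac{94}{7}$ ($m = \left(5 - 3\right) + 2 \cdot 10 \frac{1}{-3 + 10} \cdot 4 = \left(5 - 3\right) + 2 \cdot 10 \cdot \frac{1}{7} \cdot 4 = 2 + 2 \cdot 10 \cdot \frac{1}{7} \cdot 4 = 2 + \frac{20}{7} \cdot 4 = 2 + \frac{80}{7} = \frac{94}{7} \approx 13.429$)
$\left(y + m\right)^{2} = \left(-39 + \frac{94}{7}\right)^{2} = \left(- \frac{179}{7}\right)^{2} = \frac{32041}{49}$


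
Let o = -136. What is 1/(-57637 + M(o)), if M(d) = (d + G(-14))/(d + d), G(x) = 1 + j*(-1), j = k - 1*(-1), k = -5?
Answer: -272/15677133 ≈ -1.7350e-5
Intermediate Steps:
j = -4 (j = -5 - 1*(-1) = -5 + 1 = -4)
G(x) = 5 (G(x) = 1 - 4*(-1) = 1 + 4 = 5)
M(d) = (5 + d)/(2*d) (M(d) = (d + 5)/(d + d) = (5 + d)/((2*d)) = (5 + d)*(1/(2*d)) = (5 + d)/(2*d))
1/(-57637 + M(o)) = 1/(-57637 + (½)*(5 - 136)/(-136)) = 1/(-57637 + (½)*(-1/136)*(-131)) = 1/(-57637 + 131/272) = 1/(-15677133/272) = -272/15677133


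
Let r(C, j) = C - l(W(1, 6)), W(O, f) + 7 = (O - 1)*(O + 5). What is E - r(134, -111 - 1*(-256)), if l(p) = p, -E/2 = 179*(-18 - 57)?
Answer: 26709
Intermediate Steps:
E = 26850 (E = -358*(-18 - 57) = -358*(-75) = -2*(-13425) = 26850)
W(O, f) = -7 + (-1 + O)*(5 + O) (W(O, f) = -7 + (O - 1)*(O + 5) = -7 + (-1 + O)*(5 + O))
r(C, j) = 7 + C (r(C, j) = C - (-12 + 1**2 + 4*1) = C - (-12 + 1 + 4) = C - 1*(-7) = C + 7 = 7 + C)
E - r(134, -111 - 1*(-256)) = 26850 - (7 + 134) = 26850 - 1*141 = 26850 - 141 = 26709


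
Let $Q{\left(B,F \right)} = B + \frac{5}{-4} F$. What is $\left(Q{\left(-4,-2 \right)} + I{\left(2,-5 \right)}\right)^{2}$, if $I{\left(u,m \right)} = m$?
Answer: $\frac{169}{4} \approx 42.25$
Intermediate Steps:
$Q{\left(B,F \right)} = B - \frac{5 F}{4}$ ($Q{\left(B,F \right)} = B + 5 \left(- \frac{1}{4}\right) F = B - \frac{5 F}{4}$)
$\left(Q{\left(-4,-2 \right)} + I{\left(2,-5 \right)}\right)^{2} = \left(\left(-4 - - \frac{5}{2}\right) - 5\right)^{2} = \left(\left(-4 + \frac{5}{2}\right) - 5\right)^{2} = \left(- \frac{3}{2} - 5\right)^{2} = \left(- \frac{13}{2}\right)^{2} = \frac{169}{4}$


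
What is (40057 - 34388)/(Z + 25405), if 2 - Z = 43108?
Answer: -5669/17701 ≈ -0.32026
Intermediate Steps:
Z = -43106 (Z = 2 - 1*43108 = 2 - 43108 = -43106)
(40057 - 34388)/(Z + 25405) = (40057 - 34388)/(-43106 + 25405) = 5669/(-17701) = 5669*(-1/17701) = -5669/17701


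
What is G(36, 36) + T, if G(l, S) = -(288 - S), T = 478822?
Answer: 478570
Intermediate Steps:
G(l, S) = -288 + S
G(36, 36) + T = (-288 + 36) + 478822 = -252 + 478822 = 478570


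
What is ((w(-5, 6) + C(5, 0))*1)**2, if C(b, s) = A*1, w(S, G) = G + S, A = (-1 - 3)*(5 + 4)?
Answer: 1225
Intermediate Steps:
A = -36 (A = -4*9 = -36)
C(b, s) = -36 (C(b, s) = -36*1 = -36)
((w(-5, 6) + C(5, 0))*1)**2 = (((6 - 5) - 36)*1)**2 = ((1 - 36)*1)**2 = (-35*1)**2 = (-35)**2 = 1225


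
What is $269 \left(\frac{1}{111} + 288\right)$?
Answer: $\frac{8599661}{111} \approx 77474.0$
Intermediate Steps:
$269 \left(\frac{1}{111} + 288\right) = 269 \cdot \frac{31969}{111} = \frac{8599661}{111}$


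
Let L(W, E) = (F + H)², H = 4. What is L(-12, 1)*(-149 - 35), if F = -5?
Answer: -184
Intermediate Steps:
L(W, E) = 1 (L(W, E) = (-5 + 4)² = (-1)² = 1)
L(-12, 1)*(-149 - 35) = 1*(-149 - 35) = 1*(-184) = -184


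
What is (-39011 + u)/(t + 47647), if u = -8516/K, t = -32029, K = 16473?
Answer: -642636719/257275314 ≈ -2.4979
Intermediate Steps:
u = -8516/16473 ≈ -0.51697
(-39011 + u)/(t + 47647) = (-39011 - 8516/16473)/(-32029 + 47647) = -642636719/16473/15618 = -642636719/16473*1/15618 = -642636719/257275314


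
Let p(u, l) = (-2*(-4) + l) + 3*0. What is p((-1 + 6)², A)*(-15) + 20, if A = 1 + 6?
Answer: -205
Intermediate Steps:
A = 7
p(u, l) = 8 + l (p(u, l) = (8 + l) + 0 = 8 + l)
p((-1 + 6)², A)*(-15) + 20 = (8 + 7)*(-15) + 20 = 15*(-15) + 20 = -225 + 20 = -205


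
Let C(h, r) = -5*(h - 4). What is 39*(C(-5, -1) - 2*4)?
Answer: 1443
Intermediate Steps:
C(h, r) = 20 - 5*h (C(h, r) = -5*(-4 + h) = 20 - 5*h)
39*(C(-5, -1) - 2*4) = 39*((20 - 5*(-5)) - 2*4) = 39*((20 + 25) - 8) = 39*(45 - 8) = 39*37 = 1443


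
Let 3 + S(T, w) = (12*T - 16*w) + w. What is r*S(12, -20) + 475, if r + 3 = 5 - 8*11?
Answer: -37451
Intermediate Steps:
r = -86 (r = -3 + (5 - 8*11) = -3 + (5 - 88) = -3 - 83 = -86)
S(T, w) = -3 - 15*w + 12*T (S(T, w) = -3 + ((12*T - 16*w) + w) = -3 + ((-16*w + 12*T) + w) = -3 + (-15*w + 12*T) = -3 - 15*w + 12*T)
r*S(12, -20) + 475 = -86*(-3 - 15*(-20) + 12*12) + 475 = -86*(-3 + 300 + 144) + 475 = -86*441 + 475 = -37926 + 475 = -37451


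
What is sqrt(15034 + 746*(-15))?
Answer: 62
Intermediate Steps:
sqrt(15034 + 746*(-15)) = sqrt(15034 - 11190) = sqrt(3844) = 62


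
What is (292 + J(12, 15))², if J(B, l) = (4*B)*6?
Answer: 336400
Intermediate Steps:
J(B, l) = 24*B
(292 + J(12, 15))² = (292 + 24*12)² = (292 + 288)² = 580² = 336400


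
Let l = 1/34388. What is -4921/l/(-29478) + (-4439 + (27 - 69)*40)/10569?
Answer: 99352288285/17308499 ≈ 5740.1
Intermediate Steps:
l = 1/34388 ≈ 2.9080e-5
-4921/l/(-29478) + (-4439 + (27 - 69)*40)/10569 = -4921/1/34388/(-29478) + (-4439 + (27 - 69)*40)/10569 = -4921*34388*(-1/29478) + (-4439 - 42*40)*(1/10569) = -169223348*(-1/29478) + (-4439 - 1680)*(1/10569) = 84611674/14739 - 6119*1/10569 = 84611674/14739 - 6119/10569 = 99352288285/17308499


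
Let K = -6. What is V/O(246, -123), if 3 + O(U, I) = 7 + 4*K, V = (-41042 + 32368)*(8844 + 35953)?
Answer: 194284589/10 ≈ 1.9428e+7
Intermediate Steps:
V = -388569178 (V = -8674*44797 = -388569178)
O(U, I) = -20 (O(U, I) = -3 + (7 + 4*(-6)) = -3 + (7 - 24) = -3 - 17 = -20)
V/O(246, -123) = -388569178/(-20) = -388569178*(-1/20) = 194284589/10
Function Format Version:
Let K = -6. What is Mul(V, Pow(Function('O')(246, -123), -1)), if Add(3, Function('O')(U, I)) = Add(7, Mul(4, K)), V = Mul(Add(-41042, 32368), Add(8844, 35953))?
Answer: Rational(194284589, 10) ≈ 1.9428e+7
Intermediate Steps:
V = -388569178 (V = Mul(-8674, 44797) = -388569178)
Function('O')(U, I) = -20 (Function('O')(U, I) = Add(-3, Add(7, Mul(4, -6))) = Add(-3, Add(7, -24)) = Add(-3, -17) = -20)
Mul(V, Pow(Function('O')(246, -123), -1)) = Mul(-388569178, Pow(-20, -1)) = Mul(-388569178, Rational(-1, 20)) = Rational(194284589, 10)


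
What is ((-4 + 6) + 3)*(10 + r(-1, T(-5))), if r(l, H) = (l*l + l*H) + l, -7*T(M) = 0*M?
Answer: 50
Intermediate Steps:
T(M) = 0 (T(M) = -0*M = -1/7*0 = 0)
r(l, H) = l + l**2 + H*l (r(l, H) = (l**2 + H*l) + l = l + l**2 + H*l)
((-4 + 6) + 3)*(10 + r(-1, T(-5))) = ((-4 + 6) + 3)*(10 - (1 + 0 - 1)) = (2 + 3)*(10 - 1*0) = 5*(10 + 0) = 5*10 = 50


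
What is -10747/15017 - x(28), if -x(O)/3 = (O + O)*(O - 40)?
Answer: -30285019/15017 ≈ -2016.7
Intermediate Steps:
x(O) = -6*O*(-40 + O) (x(O) = -3*(O + O)*(O - 40) = -3*2*O*(-40 + O) = -6*O*(-40 + O))
-10747/15017 - x(28) = -10747/15017 - 6*28*(40 - 1*28) = -10747*1/15017 - 6*28*(40 - 28) = -10747/15017 - 6*28*12 = -10747/15017 - 1*2016 = -10747/15017 - 2016 = -30285019/15017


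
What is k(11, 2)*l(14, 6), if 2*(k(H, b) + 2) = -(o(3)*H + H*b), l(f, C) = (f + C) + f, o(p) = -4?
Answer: 306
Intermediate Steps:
l(f, C) = C + 2*f (l(f, C) = (C + f) + f = C + 2*f)
k(H, b) = -2 + 2*H - H*b/2 (k(H, b) = -2 + (-(-4*H + H*b))/2 = -2 + (4*H - H*b)/2 = -2 + (2*H - H*b/2) = -2 + 2*H - H*b/2)
k(11, 2)*l(14, 6) = (-2 + 2*11 - ½*11*2)*(6 + 2*14) = (-2 + 22 - 11)*(6 + 28) = 9*34 = 306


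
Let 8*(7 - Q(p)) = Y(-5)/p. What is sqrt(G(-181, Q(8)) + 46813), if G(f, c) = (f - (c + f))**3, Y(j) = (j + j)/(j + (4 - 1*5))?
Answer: 65*sqrt(233564343)/4608 ≈ 215.58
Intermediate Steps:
Y(j) = 2*j/(-1 + j) (Y(j) = (2*j)/(j + (4 - 5)) = (2*j)/(j - 1) = (2*j)/(-1 + j) = 2*j/(-1 + j))
Q(p) = 7 - 5/(24*p) (Q(p) = 7 - 2*(-5)/(-1 - 5)/(8*p) = 7 - 2*(-5)/(-6)/(8*p) = 7 - 2*(-5)*(-1/6)/(8*p) = 7 - 5/(24*p))
G(f, c) = -c**3 (G(f, c) = (f + (-c - f))**3 = (-c)**3 = -c**3)
sqrt(G(-181, Q(8)) + 46813) = sqrt(-(7 - 5/24/8)**3 + 46813) = sqrt(-(7 - 5/24*1/8)**3 + 46813) = sqrt(-(7 - 5/192)**3 + 46813) = sqrt(-(1339/192)**3 + 46813) = sqrt(-1*2400721219/7077888 + 46813) = sqrt(-2400721219/7077888 + 46813) = sqrt(328936449725/7077888) = 65*sqrt(233564343)/4608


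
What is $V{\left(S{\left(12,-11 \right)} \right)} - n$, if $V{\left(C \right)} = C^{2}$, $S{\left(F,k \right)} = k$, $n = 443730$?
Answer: $-443609$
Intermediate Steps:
$V{\left(S{\left(12,-11 \right)} \right)} - n = \left(-11\right)^{2} - 443730 = 121 - 443730 = -443609$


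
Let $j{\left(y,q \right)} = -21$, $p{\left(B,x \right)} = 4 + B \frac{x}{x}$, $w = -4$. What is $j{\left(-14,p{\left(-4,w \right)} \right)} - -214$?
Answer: $193$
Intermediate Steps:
$p{\left(B,x \right)} = 4 + B$ ($p{\left(B,x \right)} = 4 + B 1 = 4 + B$)
$j{\left(-14,p{\left(-4,w \right)} \right)} - -214 = -21 - -214 = -21 + 214 = 193$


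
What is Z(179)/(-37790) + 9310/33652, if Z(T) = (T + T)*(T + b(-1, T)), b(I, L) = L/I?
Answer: 4655/16826 ≈ 0.27666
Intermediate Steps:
Z(T) = 0 (Z(T) = (T + T)*(T + T/(-1)) = (2*T)*(T + T*(-1)) = (2*T)*(T - T) = (2*T)*0 = 0)
Z(179)/(-37790) + 9310/33652 = 0/(-37790) + 9310/33652 = 0*(-1/37790) + 9310*(1/33652) = 0 + 4655/16826 = 4655/16826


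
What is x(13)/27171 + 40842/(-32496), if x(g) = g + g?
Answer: -184812181/147158136 ≈ -1.2559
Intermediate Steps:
x(g) = 2*g
x(13)/27171 + 40842/(-32496) = (2*13)/27171 + 40842/(-32496) = 26*(1/27171) + 40842*(-1/32496) = 26/27171 - 6807/5416 = -184812181/147158136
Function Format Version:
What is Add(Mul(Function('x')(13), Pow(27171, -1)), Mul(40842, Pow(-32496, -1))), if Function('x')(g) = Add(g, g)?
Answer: Rational(-184812181, 147158136) ≈ -1.2559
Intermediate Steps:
Function('x')(g) = Mul(2, g)
Add(Mul(Function('x')(13), Pow(27171, -1)), Mul(40842, Pow(-32496, -1))) = Add(Mul(Mul(2, 13), Pow(27171, -1)), Mul(40842, Pow(-32496, -1))) = Add(Mul(26, Rational(1, 27171)), Mul(40842, Rational(-1, 32496))) = Add(Rational(26, 27171), Rational(-6807, 5416)) = Rational(-184812181, 147158136)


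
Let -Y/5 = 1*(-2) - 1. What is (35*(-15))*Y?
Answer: -7875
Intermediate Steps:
Y = 15 (Y = -5*(1*(-2) - 1) = -5*(-2 - 1) = -5*(-3) = 15)
(35*(-15))*Y = (35*(-15))*15 = -525*15 = -7875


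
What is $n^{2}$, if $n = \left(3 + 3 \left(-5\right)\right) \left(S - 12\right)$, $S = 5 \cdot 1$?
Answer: $7056$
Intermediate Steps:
$S = 5$
$n = 84$ ($n = \left(3 + 3 \left(-5\right)\right) \left(5 - 12\right) = \left(3 - 15\right) \left(-7\right) = \left(-12\right) \left(-7\right) = 84$)
$n^{2} = 84^{2} = 7056$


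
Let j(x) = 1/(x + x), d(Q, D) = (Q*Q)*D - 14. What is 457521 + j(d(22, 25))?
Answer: 11059197613/24172 ≈ 4.5752e+5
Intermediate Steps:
d(Q, D) = -14 + D*Q² (d(Q, D) = Q²*D - 14 = D*Q² - 14 = -14 + D*Q²)
j(x) = 1/(2*x)
457521 + j(d(22, 25)) = 457521 + 1/(2*(-14 + 25*22²)) = 457521 + 1/(2*(-14 + 25*484)) = 457521 + 1/(2*(-14 + 12100)) = 457521 + (½)/12086 = 457521 + (½)*(1/12086) = 457521 + 1/24172 = 11059197613/24172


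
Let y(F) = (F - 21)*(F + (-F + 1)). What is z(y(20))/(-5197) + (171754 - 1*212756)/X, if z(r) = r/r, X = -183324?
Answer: 106452035/476367414 ≈ 0.22347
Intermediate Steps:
y(F) = -21 + F (y(F) = (-21 + F)*(F + (1 - F)) = (-21 + F)*1 = -21 + F)
z(r) = 1
z(y(20))/(-5197) + (171754 - 1*212756)/X = 1/(-5197) + (171754 - 1*212756)/(-183324) = 1*(-1/5197) + (171754 - 212756)*(-1/183324) = -1/5197 - 41002*(-1/183324) = -1/5197 + 20501/91662 = 106452035/476367414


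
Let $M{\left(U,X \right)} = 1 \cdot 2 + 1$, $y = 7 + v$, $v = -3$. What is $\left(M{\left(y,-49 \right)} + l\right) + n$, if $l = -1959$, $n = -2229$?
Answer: $-4185$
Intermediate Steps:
$y = 4$ ($y = 7 - 3 = 4$)
$M{\left(U,X \right)} = 3$ ($M{\left(U,X \right)} = 2 + 1 = 3$)
$\left(M{\left(y,-49 \right)} + l\right) + n = \left(3 - 1959\right) - 2229 = -1956 - 2229 = -4185$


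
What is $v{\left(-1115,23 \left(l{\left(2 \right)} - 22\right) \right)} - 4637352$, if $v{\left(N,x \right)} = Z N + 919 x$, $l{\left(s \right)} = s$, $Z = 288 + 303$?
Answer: $-5719057$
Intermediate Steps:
$Z = 591$
$v{\left(N,x \right)} = 591 N + 919 x$
$v{\left(-1115,23 \left(l{\left(2 \right)} - 22\right) \right)} - 4637352 = \left(591 \left(-1115\right) + 919 \cdot 23 \left(2 - 22\right)\right) - 4637352 = \left(-658965 + 919 \cdot 23 \left(-20\right)\right) - 4637352 = \left(-658965 + 919 \left(-460\right)\right) - 4637352 = \left(-658965 - 422740\right) - 4637352 = -1081705 - 4637352 = -5719057$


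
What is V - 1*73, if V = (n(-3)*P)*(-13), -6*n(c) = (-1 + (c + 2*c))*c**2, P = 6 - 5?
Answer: -268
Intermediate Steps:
P = 1
n(c) = -c**2*(-1 + 3*c)/6 (n(c) = -(-1 + (c + 2*c))*c**2/6 = -(-1 + 3*c)*c**2/6 = -c**2*(-1 + 3*c)/6)
V = -195 (V = (((1/6)*(-3)**2*(1 - 3*(-3)))*1)*(-13) = (((1/6)*9*(1 + 9))*1)*(-13) = (((1/6)*9*10)*1)*(-13) = (15*1)*(-13) = 15*(-13) = -195)
V - 1*73 = -195 - 1*73 = -195 - 73 = -268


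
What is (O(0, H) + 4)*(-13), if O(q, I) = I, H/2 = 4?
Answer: -156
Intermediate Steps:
H = 8 (H = 2*4 = 8)
(O(0, H) + 4)*(-13) = (8 + 4)*(-13) = 12*(-13) = -156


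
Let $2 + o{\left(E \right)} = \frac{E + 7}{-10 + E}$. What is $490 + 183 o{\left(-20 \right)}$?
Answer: $\frac{2033}{10} \approx 203.3$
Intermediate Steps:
$o{\left(E \right)} = -2 + \frac{7 + E}{-10 + E}$ ($o{\left(E \right)} = -2 + \frac{E + 7}{-10 + E} = -2 + \frac{7 + E}{-10 + E}$)
$490 + 183 o{\left(-20 \right)} = 490 + 183 \frac{27 - -20}{-10 - 20} = 490 + 183 \frac{27 + 20}{-30} = 490 + 183 \left(\left(- \frac{1}{30}\right) 47\right) = 490 + 183 \left(- \frac{47}{30}\right) = 490 - \frac{2867}{10} = \frac{2033}{10}$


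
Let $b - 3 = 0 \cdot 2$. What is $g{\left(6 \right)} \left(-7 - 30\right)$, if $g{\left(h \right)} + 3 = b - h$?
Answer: $222$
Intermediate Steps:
$b = 3$ ($b = 3 + 0 \cdot 2 = 3 + 0 = 3$)
$g{\left(h \right)} = - h$ ($g{\left(h \right)} = -3 - \left(-3 + h\right) = - h$)
$g{\left(6 \right)} \left(-7 - 30\right) = \left(-1\right) 6 \left(-7 - 30\right) = - 6 \left(-7 - 30\right) = \left(-6\right) \left(-37\right) = 222$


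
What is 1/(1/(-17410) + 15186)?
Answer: 17410/264388259 ≈ 6.5850e-5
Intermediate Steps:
1/(1/(-17410) + 15186) = 1/(-1/17410 + 15186) = 1/(264388259/17410) = 17410/264388259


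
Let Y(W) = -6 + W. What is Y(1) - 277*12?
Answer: -3329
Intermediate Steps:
Y(1) - 277*12 = (-6 + 1) - 277*12 = -5 - 3324 = -3329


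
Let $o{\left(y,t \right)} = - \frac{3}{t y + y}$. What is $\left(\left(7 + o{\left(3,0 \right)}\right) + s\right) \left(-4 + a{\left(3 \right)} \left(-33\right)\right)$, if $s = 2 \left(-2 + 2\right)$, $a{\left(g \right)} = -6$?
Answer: $1164$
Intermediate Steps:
$s = 0$ ($s = 2 \cdot 0 = 0$)
$o{\left(y,t \right)} = - \frac{3}{y + t y}$
$\left(\left(7 + o{\left(3,0 \right)}\right) + s\right) \left(-4 + a{\left(3 \right)} \left(-33\right)\right) = \left(\left(7 - \frac{3}{3 \left(1 + 0\right)}\right) + 0\right) \left(-4 - -198\right) = \left(\left(7 - 1 \cdot 1^{-1}\right) + 0\right) \left(-4 + 198\right) = \left(\left(7 - 1 \cdot 1\right) + 0\right) 194 = \left(\left(7 - 1\right) + 0\right) 194 = \left(6 + 0\right) 194 = 6 \cdot 194 = 1164$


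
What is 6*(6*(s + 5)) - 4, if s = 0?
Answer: 176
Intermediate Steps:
6*(6*(s + 5)) - 4 = 6*(6*(0 + 5)) - 4 = 6*(6*5) - 4 = 6*30 - 4 = 180 - 4 = 176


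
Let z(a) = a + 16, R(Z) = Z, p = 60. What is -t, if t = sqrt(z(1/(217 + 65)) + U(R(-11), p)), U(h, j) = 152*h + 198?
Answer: -I*sqrt(115945710)/282 ≈ -38.184*I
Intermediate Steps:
U(h, j) = 198 + 152*h
z(a) = 16 + a
t = I*sqrt(115945710)/282 (t = sqrt((16 + 1/(217 + 65)) + (198 + 152*(-11))) = sqrt((16 + 1/282) + (198 - 1672)) = sqrt((16 + 1/282) - 1474) = sqrt(4513/282 - 1474) = sqrt(-411155/282) = I*sqrt(115945710)/282 ≈ 38.184*I)
-t = -I*sqrt(115945710)/282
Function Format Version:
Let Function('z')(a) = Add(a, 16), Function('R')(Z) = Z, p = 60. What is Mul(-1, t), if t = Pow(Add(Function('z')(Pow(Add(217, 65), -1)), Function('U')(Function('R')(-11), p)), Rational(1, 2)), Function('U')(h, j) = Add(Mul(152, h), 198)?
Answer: Mul(Rational(-1, 282), I, Pow(115945710, Rational(1, 2))) ≈ Mul(-38.184, I)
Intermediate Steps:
Function('U')(h, j) = Add(198, Mul(152, h))
Function('z')(a) = Add(16, a)
t = Mul(Rational(1, 282), I, Pow(115945710, Rational(1, 2))) (t = Pow(Add(Add(16, Pow(Add(217, 65), -1)), Add(198, Mul(152, -11))), Rational(1, 2)) = Pow(Add(Add(16, Pow(282, -1)), Add(198, -1672)), Rational(1, 2)) = Pow(Add(Add(16, Rational(1, 282)), -1474), Rational(1, 2)) = Pow(Add(Rational(4513, 282), -1474), Rational(1, 2)) = Pow(Rational(-411155, 282), Rational(1, 2)) = Mul(Rational(1, 282), I, Pow(115945710, Rational(1, 2))) ≈ Mul(38.184, I))
Mul(-1, t) = Mul(-1, Mul(Rational(1, 282), I, Pow(115945710, Rational(1, 2)))) = Mul(Rational(-1, 282), I, Pow(115945710, Rational(1, 2)))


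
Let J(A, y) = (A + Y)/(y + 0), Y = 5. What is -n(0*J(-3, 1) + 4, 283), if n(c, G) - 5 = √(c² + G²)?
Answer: -5 - √80105 ≈ -288.03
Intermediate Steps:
J(A, y) = (5 + A)/y (J(A, y) = (A + 5)/(y + 0) = (5 + A)/y)
n(c, G) = 5 + √(G² + c²) (n(c, G) = 5 + √(c² + G²) = 5 + √(G² + c²))
-n(0*J(-3, 1) + 4, 283) = -(5 + √(283² + (0*((5 - 3)/1) + 4)²)) = -(5 + √(80089 + (0*(1*2) + 4)²)) = -(5 + √(80089 + (0*2 + 4)²)) = -(5 + √(80089 + (0 + 4)²)) = -(5 + √(80089 + 4²)) = -(5 + √(80089 + 16)) = -(5 + √80105) = -5 - √80105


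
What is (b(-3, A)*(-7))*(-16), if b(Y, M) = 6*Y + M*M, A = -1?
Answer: -1904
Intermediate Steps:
b(Y, M) = M**2 + 6*Y (b(Y, M) = 6*Y + M**2 = M**2 + 6*Y)
(b(-3, A)*(-7))*(-16) = (((-1)**2 + 6*(-3))*(-7))*(-16) = ((1 - 18)*(-7))*(-16) = -17*(-7)*(-16) = 119*(-16) = -1904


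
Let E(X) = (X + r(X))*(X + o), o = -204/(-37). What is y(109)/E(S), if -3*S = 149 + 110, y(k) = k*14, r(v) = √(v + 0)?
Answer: 254079/1175201 + 981*I*√777/1175201 ≈ 0.2162 + 0.023268*I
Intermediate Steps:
r(v) = √v
y(k) = 14*k
o = 204/37 (o = -204*(-1/37) = 204/37 ≈ 5.5135)
S = -259/3 (S = -(149 + 110)/3 = -⅓*259 = -259/3 ≈ -86.333)
E(X) = (204/37 + X)*(X + √X) (E(X) = (X + √X)*(X + 204/37) = (X + √X)*(204/37 + X) = (204/37 + X)*(X + √X))
y(109)/E(S) = (14*109)/((-259/3)² + (-259/3)^(3/2) + (204/37)*(-259/3) + 204*√(-259/3)/37) = 1526/(67081/9 - 259*I*√777/9 - 476 + 204*(I*√777/3)/37) = 1526/(67081/9 - 259*I*√777/9 - 476 + 68*I*√777/37) = 1526/(62797/9 - 8971*I*√777/333)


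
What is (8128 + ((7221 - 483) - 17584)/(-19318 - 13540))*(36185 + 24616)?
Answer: 8119385908335/16429 ≈ 4.9421e+8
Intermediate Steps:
(8128 + ((7221 - 483) - 17584)/(-19318 - 13540))*(36185 + 24616) = (8128 + (6738 - 17584)/(-32858))*60801 = (8128 - 10846*(-1/32858))*60801 = (8128 + 5423/16429)*60801 = (133540335/16429)*60801 = 8119385908335/16429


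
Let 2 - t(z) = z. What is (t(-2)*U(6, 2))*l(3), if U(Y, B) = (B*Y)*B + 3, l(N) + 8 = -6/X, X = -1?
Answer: -216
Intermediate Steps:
t(z) = 2 - z
l(N) = -2 (l(N) = -8 - 6/(-1) = -8 - 6*(-1) = -8 + 6 = -2)
U(Y, B) = 3 + Y*B² (U(Y, B) = Y*B² + 3 = 3 + Y*B²)
(t(-2)*U(6, 2))*l(3) = ((2 - 1*(-2))*(3 + 6*2²))*(-2) = ((2 + 2)*(3 + 6*4))*(-2) = (4*(3 + 24))*(-2) = (4*27)*(-2) = 108*(-2) = -216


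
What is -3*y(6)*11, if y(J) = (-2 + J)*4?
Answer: -528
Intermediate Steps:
y(J) = -8 + 4*J
-3*y(6)*11 = -3*(-8 + 4*6)*11 = -3*(-8 + 24)*11 = -3*16*11 = -48*11 = -528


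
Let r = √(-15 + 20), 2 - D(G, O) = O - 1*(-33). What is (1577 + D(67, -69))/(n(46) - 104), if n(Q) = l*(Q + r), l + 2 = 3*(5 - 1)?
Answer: 7565/1661 - 425*√5/3322 ≈ 4.2684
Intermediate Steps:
D(G, O) = -31 - O (D(G, O) = 2 - (O - 1*(-33)) = 2 - (O + 33) = 2 - (33 + O) = 2 + (-33 - O) = -31 - O)
r = √5 ≈ 2.2361
l = 10 (l = -2 + 3*(5 - 1) = -2 + 3*4 = -2 + 12 = 10)
n(Q) = 10*Q + 10*√5 (n(Q) = 10*(Q + √5) = 10*Q + 10*√5)
(1577 + D(67, -69))/(n(46) - 104) = (1577 + (-31 - 1*(-69)))/((10*46 + 10*√5) - 104) = (1577 + (-31 + 69))/((460 + 10*√5) - 104) = (1577 + 38)/(356 + 10*√5) = 1615/(356 + 10*√5)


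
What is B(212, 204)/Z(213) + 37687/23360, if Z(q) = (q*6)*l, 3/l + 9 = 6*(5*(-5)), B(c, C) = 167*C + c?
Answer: -21196609207/14927040 ≈ -1420.0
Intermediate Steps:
B(c, C) = c + 167*C
l = -1/53 (l = 3/(-9 + 6*(5*(-5))) = 3/(-9 + 6*(-25)) = 3/(-9 - 150) = 3/(-159) = 3*(-1/159) = -1/53 ≈ -0.018868)
Z(q) = -6*q/53 (Z(q) = (q*6)*(-1/53) = (6*q)*(-1/53) = -6*q/53)
B(212, 204)/Z(213) + 37687/23360 = (212 + 167*204)/((-6/53*213)) + 37687/23360 = (212 + 34068)/(-1278/53) + 37687*(1/23360) = 34280*(-53/1278) + 37687/23360 = -908420/639 + 37687/23360 = -21196609207/14927040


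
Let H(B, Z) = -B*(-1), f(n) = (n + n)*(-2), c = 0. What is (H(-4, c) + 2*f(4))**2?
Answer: 1296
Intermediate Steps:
f(n) = -4*n (f(n) = (2*n)*(-2) = -4*n)
H(B, Z) = B
(H(-4, c) + 2*f(4))**2 = (-4 + 2*(-4*4))**2 = (-4 + 2*(-16))**2 = (-4 - 32)**2 = (-36)**2 = 1296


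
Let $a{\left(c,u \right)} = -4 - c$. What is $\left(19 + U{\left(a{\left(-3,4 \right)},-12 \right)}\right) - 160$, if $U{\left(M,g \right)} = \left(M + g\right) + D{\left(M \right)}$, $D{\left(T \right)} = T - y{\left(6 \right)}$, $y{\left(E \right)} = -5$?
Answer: $-150$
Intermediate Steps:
$D{\left(T \right)} = 5 + T$ ($D{\left(T \right)} = T - -5 = T + 5 = 5 + T$)
$U{\left(M,g \right)} = 5 + g + 2 M$ ($U{\left(M,g \right)} = \left(M + g\right) + \left(5 + M\right) = 5 + g + 2 M$)
$\left(19 + U{\left(a{\left(-3,4 \right)},-12 \right)}\right) - 160 = \left(19 + \left(5 - 12 + 2 \left(-4 - -3\right)\right)\right) - 160 = \left(19 + \left(5 - 12 + 2 \left(-4 + 3\right)\right)\right) - 160 = \left(19 + \left(5 - 12 + 2 \left(-1\right)\right)\right) - 160 = \left(19 - 9\right) - 160 = 10 - 160 = -150$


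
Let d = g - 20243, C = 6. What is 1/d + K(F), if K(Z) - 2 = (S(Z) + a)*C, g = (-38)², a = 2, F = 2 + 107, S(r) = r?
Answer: 12557731/18799 ≈ 668.00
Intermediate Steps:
F = 109
g = 1444
d = -18799 (d = 1444 - 20243 = -18799)
K(Z) = 14 + 6*Z (K(Z) = 2 + (Z + 2)*6 = 2 + (2 + Z)*6 = 2 + (12 + 6*Z) = 14 + 6*Z)
1/d + K(F) = 1/(-18799) + (14 + 6*109) = -1/18799 + (14 + 654) = -1/18799 + 668 = 12557731/18799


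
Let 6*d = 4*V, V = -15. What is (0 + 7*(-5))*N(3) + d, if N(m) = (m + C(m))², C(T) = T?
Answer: -1270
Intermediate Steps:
d = -10 (d = (4*(-15))/6 = (⅙)*(-60) = -10)
N(m) = 4*m² (N(m) = (m + m)² = (2*m)² = 4*m²)
(0 + 7*(-5))*N(3) + d = (0 + 7*(-5))*(4*3²) - 10 = (0 - 35)*(4*9) - 10 = -35*36 - 10 = -1260 - 10 = -1270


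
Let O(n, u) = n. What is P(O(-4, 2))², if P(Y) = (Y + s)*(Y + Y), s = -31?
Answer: 78400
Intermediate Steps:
P(Y) = 2*Y*(-31 + Y) (P(Y) = (Y - 31)*(Y + Y) = (-31 + Y)*(2*Y) = 2*Y*(-31 + Y))
P(O(-4, 2))² = (2*(-4)*(-31 - 4))² = (2*(-4)*(-35))² = 280² = 78400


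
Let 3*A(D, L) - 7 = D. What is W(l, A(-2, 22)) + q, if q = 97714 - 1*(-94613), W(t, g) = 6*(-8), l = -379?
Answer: 192279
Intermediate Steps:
A(D, L) = 7/3 + D/3
W(t, g) = -48
q = 192327 (q = 97714 + 94613 = 192327)
W(l, A(-2, 22)) + q = -48 + 192327 = 192279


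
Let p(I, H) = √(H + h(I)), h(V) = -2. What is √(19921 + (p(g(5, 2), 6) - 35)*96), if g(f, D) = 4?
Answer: √16753 ≈ 129.43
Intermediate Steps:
p(I, H) = √(-2 + H) (p(I, H) = √(H - 2) = √(-2 + H))
√(19921 + (p(g(5, 2), 6) - 35)*96) = √(19921 + (√(-2 + 6) - 35)*96) = √(19921 + (√4 - 35)*96) = √(19921 + (2 - 35)*96) = √(19921 - 33*96) = √(19921 - 3168) = √16753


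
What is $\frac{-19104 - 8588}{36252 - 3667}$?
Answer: $- \frac{3956}{4655} \approx -0.84984$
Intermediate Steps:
$\frac{-19104 - 8588}{36252 - 3667} = - \frac{27692}{32585} = \left(-27692\right) \frac{1}{32585} = - \frac{3956}{4655}$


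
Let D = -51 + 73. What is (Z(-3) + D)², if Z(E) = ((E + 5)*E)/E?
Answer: 576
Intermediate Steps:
Z(E) = 5 + E (Z(E) = ((5 + E)*E)/E = (E*(5 + E))/E = 5 + E)
D = 22
(Z(-3) + D)² = ((5 - 3) + 22)² = (2 + 22)² = 24² = 576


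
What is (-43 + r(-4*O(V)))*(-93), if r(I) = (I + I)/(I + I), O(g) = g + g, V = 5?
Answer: 3906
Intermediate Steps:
O(g) = 2*g
r(I) = 1 (r(I) = (2*I)/((2*I)) = (2*I)*(1/(2*I)) = 1)
(-43 + r(-4*O(V)))*(-93) = (-43 + 1)*(-93) = -42*(-93) = 3906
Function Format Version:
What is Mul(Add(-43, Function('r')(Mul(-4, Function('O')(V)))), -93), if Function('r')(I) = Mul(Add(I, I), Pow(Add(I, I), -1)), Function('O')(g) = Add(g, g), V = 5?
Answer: 3906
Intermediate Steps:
Function('O')(g) = Mul(2, g)
Function('r')(I) = 1 (Function('r')(I) = Mul(Mul(2, I), Pow(Mul(2, I), -1)) = Mul(Mul(2, I), Mul(Rational(1, 2), Pow(I, -1))) = 1)
Mul(Add(-43, Function('r')(Mul(-4, Function('O')(V)))), -93) = Mul(Add(-43, 1), -93) = Mul(-42, -93) = 3906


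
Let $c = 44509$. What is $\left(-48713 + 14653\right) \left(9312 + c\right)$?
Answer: $-1833143260$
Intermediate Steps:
$\left(-48713 + 14653\right) \left(9312 + c\right) = \left(-48713 + 14653\right) \left(9312 + 44509\right) = \left(-34060\right) 53821 = -1833143260$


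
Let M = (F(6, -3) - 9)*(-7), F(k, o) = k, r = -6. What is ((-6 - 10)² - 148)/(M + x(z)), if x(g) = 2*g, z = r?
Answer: 12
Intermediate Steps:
z = -6
M = 21 (M = (6 - 9)*(-7) = -3*(-7) = 21)
((-6 - 10)² - 148)/(M + x(z)) = ((-6 - 10)² - 148)/(21 + 2*(-6)) = ((-16)² - 148)/(21 - 12) = (256 - 148)/9 = 108*(⅑) = 12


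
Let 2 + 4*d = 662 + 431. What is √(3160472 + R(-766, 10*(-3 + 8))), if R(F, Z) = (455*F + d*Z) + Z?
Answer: √11302518/2 ≈ 1681.0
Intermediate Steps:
d = 1091/4 (d = -½ + (662 + 431)/4 = -½ + (¼)*1093 = -½ + 1093/4 = 1091/4 ≈ 272.75)
R(F, Z) = 455*F + 1095*Z/4 (R(F, Z) = (455*F + 1091*Z/4) + Z = 455*F + 1095*Z/4)
√(3160472 + R(-766, 10*(-3 + 8))) = √(3160472 + (455*(-766) + 1095*(10*(-3 + 8))/4)) = √(3160472 + (-348530 + 1095*(10*5)/4)) = √(3160472 + (-348530 + (1095/4)*50)) = √(3160472 + (-348530 + 27375/2)) = √(3160472 - 669685/2) = √(5651259/2) = √11302518/2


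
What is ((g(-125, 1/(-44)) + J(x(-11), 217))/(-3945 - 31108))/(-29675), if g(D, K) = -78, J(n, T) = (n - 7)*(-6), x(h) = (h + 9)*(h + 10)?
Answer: -48/1040197775 ≈ -4.6145e-8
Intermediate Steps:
x(h) = (9 + h)*(10 + h)
J(n, T) = 42 - 6*n (J(n, T) = (-7 + n)*(-6) = 42 - 6*n)
((g(-125, 1/(-44)) + J(x(-11), 217))/(-3945 - 31108))/(-29675) = ((-78 + (42 - 6*(90 + (-11)² + 19*(-11))))/(-3945 - 31108))/(-29675) = ((-78 + (42 - 6*(90 + 121 - 209)))/(-35053))*(-1/29675) = ((-78 + (42 - 6*2))*(-1/35053))*(-1/29675) = ((-78 + (42 - 12))*(-1/35053))*(-1/29675) = ((-78 + 30)*(-1/35053))*(-1/29675) = -48*(-1/35053)*(-1/29675) = (48/35053)*(-1/29675) = -48/1040197775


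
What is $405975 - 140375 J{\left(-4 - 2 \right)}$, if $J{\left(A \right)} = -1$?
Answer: $546350$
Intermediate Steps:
$405975 - 140375 J{\left(-4 - 2 \right)} = 405975 - -140375 = 405975 + 140375 = 546350$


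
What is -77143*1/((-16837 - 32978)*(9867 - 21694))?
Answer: -77143/589162005 ≈ -0.00013094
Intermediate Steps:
-77143*1/((-16837 - 32978)*(9867 - 21694)) = -77143/((-11827*(-49815))) = -77143/589162005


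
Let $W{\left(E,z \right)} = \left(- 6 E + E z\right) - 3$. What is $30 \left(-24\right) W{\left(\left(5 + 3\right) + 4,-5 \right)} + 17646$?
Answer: $114846$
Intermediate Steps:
$W{\left(E,z \right)} = -3 - 6 E + E z$
$30 \left(-24\right) W{\left(\left(5 + 3\right) + 4,-5 \right)} + 17646 = 30 \left(-24\right) \left(-3 - 6 \left(\left(5 + 3\right) + 4\right) + \left(\left(5 + 3\right) + 4\right) \left(-5\right)\right) + 17646 = - 720 \left(-3 - 6 \left(8 + 4\right) + \left(8 + 4\right) \left(-5\right)\right) + 17646 = - 720 \left(-3 - 72 + 12 \left(-5\right)\right) + 17646 = - 720 \left(-3 - 72 - 60\right) + 17646 = \left(-720\right) \left(-135\right) + 17646 = 97200 + 17646 = 114846$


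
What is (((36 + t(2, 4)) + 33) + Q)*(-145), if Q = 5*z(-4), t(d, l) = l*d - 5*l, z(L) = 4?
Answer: -11165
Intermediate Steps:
t(d, l) = -5*l + d*l (t(d, l) = d*l - 5*l = -5*l + d*l)
Q = 20 (Q = 5*4 = 20)
(((36 + t(2, 4)) + 33) + Q)*(-145) = (((36 + 4*(-5 + 2)) + 33) + 20)*(-145) = (((36 + 4*(-3)) + 33) + 20)*(-145) = (((36 - 12) + 33) + 20)*(-145) = ((24 + 33) + 20)*(-145) = (57 + 20)*(-145) = 77*(-145) = -11165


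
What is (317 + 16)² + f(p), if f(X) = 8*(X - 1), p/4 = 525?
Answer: 127681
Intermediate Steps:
p = 2100 (p = 4*525 = 2100)
f(X) = -8 + 8*X (f(X) = 8*(-1 + X) = -8 + 8*X)
(317 + 16)² + f(p) = (317 + 16)² + (-8 + 8*2100) = 333² + (-8 + 16800) = 110889 + 16792 = 127681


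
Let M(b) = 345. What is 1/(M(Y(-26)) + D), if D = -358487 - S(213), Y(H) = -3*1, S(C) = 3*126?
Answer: -1/358520 ≈ -2.7892e-6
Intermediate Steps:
S(C) = 378
Y(H) = -3
D = -358865 (D = -358487 - 1*378 = -358487 - 378 = -358865)
1/(M(Y(-26)) + D) = 1/(345 - 358865) = 1/(-358520) = -1/358520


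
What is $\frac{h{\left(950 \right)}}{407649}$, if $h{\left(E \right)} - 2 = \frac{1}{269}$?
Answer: $\frac{49}{9968871} \approx 4.9153 \cdot 10^{-6}$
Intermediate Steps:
$h{\left(E \right)} = \frac{539}{269}$ ($h{\left(E \right)} = 2 + \frac{1}{269} = \frac{539}{269}$)
$\frac{h{\left(950 \right)}}{407649} = \frac{539}{269 \cdot 407649} = \frac{539}{269} \cdot \frac{1}{407649} = \frac{49}{9968871}$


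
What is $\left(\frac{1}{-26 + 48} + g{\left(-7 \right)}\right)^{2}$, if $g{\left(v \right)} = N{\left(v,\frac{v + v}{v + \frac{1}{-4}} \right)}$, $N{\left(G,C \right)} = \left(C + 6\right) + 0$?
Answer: $\frac{25897921}{407044} \approx 63.624$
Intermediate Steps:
$N{\left(G,C \right)} = 6 + C$ ($N{\left(G,C \right)} = \left(6 + C\right) + 0 = 6 + C$)
$g{\left(v \right)} = 6 + \frac{2 v}{- \frac{1}{4} + v}$ ($g{\left(v \right)} = 6 + \frac{v + v}{v + \frac{1}{-4}} = 6 + \frac{2 v}{v - \frac{1}{4}} = 6 + \frac{2 v}{- \frac{1}{4} + v}$)
$\left(\frac{1}{-26 + 48} + g{\left(-7 \right)}\right)^{2} = \left(\frac{1}{-26 + 48} + \frac{2 \left(-3 + 16 \left(-7\right)\right)}{-1 + 4 \left(-7\right)}\right)^{2} = \left(\frac{1}{22} + \frac{2 \left(-3 - 112\right)}{-1 - 28}\right)^{2} = \left(\frac{1}{22} + 2 \frac{1}{-29} \left(-115\right)\right)^{2} = \left(\frac{1}{22} + 2 \left(- \frac{1}{29}\right) \left(-115\right)\right)^{2} = \left(\frac{1}{22} + \frac{230}{29}\right)^{2} = \left(\frac{5089}{638}\right)^{2} = \frac{25897921}{407044}$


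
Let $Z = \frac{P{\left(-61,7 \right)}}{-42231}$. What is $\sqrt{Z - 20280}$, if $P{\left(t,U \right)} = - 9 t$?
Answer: $\frac{i \sqrt{4018726496211}}{14077} \approx 142.41 i$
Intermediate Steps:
$Z = - \frac{183}{14077}$ ($Z = \frac{\left(-9\right) \left(-61\right)}{-42231} = 549 \left(- \frac{1}{42231}\right) = - \frac{183}{14077} \approx -0.013$)
$\sqrt{Z - 20280} = \sqrt{- \frac{183}{14077} - 20280} = \sqrt{- \frac{285481743}{14077}} = \frac{i \sqrt{4018726496211}}{14077}$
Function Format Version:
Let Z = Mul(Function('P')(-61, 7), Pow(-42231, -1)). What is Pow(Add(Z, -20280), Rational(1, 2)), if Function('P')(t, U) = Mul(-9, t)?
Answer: Mul(Rational(1, 14077), I, Pow(4018726496211, Rational(1, 2))) ≈ Mul(142.41, I)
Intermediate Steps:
Z = Rational(-183, 14077) (Z = Mul(Mul(-9, -61), Pow(-42231, -1)) = Mul(549, Rational(-1, 42231)) = Rational(-183, 14077) ≈ -0.013000)
Pow(Add(Z, -20280), Rational(1, 2)) = Pow(Add(Rational(-183, 14077), -20280), Rational(1, 2)) = Pow(Rational(-285481743, 14077), Rational(1, 2)) = Mul(Rational(1, 14077), I, Pow(4018726496211, Rational(1, 2)))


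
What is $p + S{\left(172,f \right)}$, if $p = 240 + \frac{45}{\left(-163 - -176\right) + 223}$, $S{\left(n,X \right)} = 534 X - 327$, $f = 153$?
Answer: $\frac{19261185}{236} \approx 81615.0$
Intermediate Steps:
$S{\left(n,X \right)} = -327 + 534 X$
$p = \frac{56685}{236}$ ($p = 240 + \frac{45}{\left(-163 + 176\right) + 223} = 240 + \frac{45}{13 + 223} = 240 + \frac{45}{236} = \frac{56685}{236} \approx 240.19$)
$p + S{\left(172,f \right)} = \frac{56685}{236} + \left(-327 + 534 \cdot 153\right) = \frac{56685}{236} + \left(-327 + 81702\right) = \frac{56685}{236} + 81375 = \frac{19261185}{236}$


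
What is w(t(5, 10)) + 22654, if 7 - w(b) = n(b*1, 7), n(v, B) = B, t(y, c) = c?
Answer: 22654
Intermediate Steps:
w(b) = 0 (w(b) = 7 - 1*7 = 7 - 7 = 0)
w(t(5, 10)) + 22654 = 0 + 22654 = 22654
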